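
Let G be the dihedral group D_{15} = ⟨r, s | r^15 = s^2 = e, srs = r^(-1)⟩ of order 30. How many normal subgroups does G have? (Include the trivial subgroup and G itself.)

G has 28 subgroups. Checking conjugation-invariance by order — order 1: 1/1 normal; order 2: 0/15 normal; order 3: 1/1 normal; order 5: 1/1 normal; order 6: 0/5 normal; order 10: 0/3 normal; order 15: 1/1 normal; order 30: 1/1 normal.
Total normal subgroups: 5.

5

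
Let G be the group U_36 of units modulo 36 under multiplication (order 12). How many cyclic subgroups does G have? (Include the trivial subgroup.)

8

Group the elements of G by the cyclic subgroup they generate; each cyclic subgroup of order d accounts for φ(d) elements.
Cyclic subgroups by order — order 1: 1; order 2: 3; order 3: 1; order 6: 3.
Total: 8.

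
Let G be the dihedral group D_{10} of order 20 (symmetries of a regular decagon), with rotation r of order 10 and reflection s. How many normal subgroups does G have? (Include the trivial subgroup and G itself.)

G has 22 subgroups. Checking conjugation-invariance by order — order 1: 1/1 normal; order 2: 1/11 normal; order 4: 0/5 normal; order 5: 1/1 normal; order 10: 3/3 normal; order 20: 1/1 normal.
Total normal subgroups: 7.

7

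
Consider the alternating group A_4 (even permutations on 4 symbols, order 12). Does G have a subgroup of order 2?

Yes

2 | 12. A subgroup of order 2 is {e, (1 2)(3 4)}.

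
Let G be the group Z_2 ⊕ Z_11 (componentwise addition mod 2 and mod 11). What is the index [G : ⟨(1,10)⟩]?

1

|⟨(1,10)⟩| = 22 and |G| = 22.
By Lagrange, [G : H] = |G|/|H| = 22/22 = 1.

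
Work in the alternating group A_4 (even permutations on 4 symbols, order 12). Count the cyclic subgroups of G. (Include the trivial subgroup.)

Group the elements of G by the cyclic subgroup they generate; each cyclic subgroup of order d accounts for φ(d) elements.
Cyclic subgroups by order — order 1: 1; order 2: 3; order 3: 4.
Total: 8.

8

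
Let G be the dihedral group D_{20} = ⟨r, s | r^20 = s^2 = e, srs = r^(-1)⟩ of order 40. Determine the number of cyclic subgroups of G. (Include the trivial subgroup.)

Group the elements of G by the cyclic subgroup they generate; each cyclic subgroup of order d accounts for φ(d) elements.
Cyclic subgroups by order — order 1: 1; order 2: 21; order 4: 1; order 5: 1; order 10: 1; order 20: 1.
Total: 26.

26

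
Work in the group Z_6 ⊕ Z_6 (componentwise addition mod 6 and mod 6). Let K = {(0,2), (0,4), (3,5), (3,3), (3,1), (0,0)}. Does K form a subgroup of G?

|K| = 6 divides |G| = 36, consistent with Lagrange.
K contains the identity, every element's inverse is in K, and K is closed under +: it is a subgroup.
In fact K = ⟨(3,1)⟩.

Yes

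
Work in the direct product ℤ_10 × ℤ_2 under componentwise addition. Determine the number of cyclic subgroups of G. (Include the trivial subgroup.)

Group the elements of G by the cyclic subgroup they generate; each cyclic subgroup of order d accounts for φ(d) elements.
Cyclic subgroups by order — order 1: 1; order 2: 3; order 5: 1; order 10: 3.
Total: 8.

8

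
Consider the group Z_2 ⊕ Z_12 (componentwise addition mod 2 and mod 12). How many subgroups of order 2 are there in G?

|G| = 24 and 2 | 24, so subgroups of order 2 are possible by Lagrange.
The subgroups of order 2 are: {(0,0), (0,6)}; {(0,0), (1,0)}; {(0,0), (1,6)}.
So G has 3 subgroups of order 2.

3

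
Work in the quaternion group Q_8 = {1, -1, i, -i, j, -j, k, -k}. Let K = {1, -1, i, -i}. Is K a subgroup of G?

|K| = 4 divides |G| = 8, consistent with Lagrange.
K contains the identity, every element's inverse is in K, and K is closed under ·: it is a subgroup.
In fact K = ⟨-i⟩.

Yes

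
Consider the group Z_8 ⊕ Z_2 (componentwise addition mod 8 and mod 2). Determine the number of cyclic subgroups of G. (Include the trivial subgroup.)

Group the elements of G by the cyclic subgroup they generate; each cyclic subgroup of order d accounts for φ(d) elements.
Cyclic subgroups by order — order 1: 1; order 2: 3; order 4: 2; order 8: 2.
Total: 8.

8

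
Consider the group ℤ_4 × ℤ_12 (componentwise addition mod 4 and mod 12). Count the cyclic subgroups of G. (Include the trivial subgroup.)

20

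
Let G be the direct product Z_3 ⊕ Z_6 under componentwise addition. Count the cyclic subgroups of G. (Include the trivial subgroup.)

Group the elements of G by the cyclic subgroup they generate; each cyclic subgroup of order d accounts for φ(d) elements.
Cyclic subgroups by order — order 1: 1; order 2: 1; order 3: 4; order 6: 4.
Total: 10.

10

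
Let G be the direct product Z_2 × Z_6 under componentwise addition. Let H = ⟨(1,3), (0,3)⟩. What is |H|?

4

|⟨(1,3)⟩| = 2 and |⟨(0,3)⟩| = 2, so |H| is a multiple of lcm(2, 2) = 2 and divides |G| = 12.
Closing under the operation: H = {(0,0), (0,3), (1,0), (1,3)}, so |H| = 4.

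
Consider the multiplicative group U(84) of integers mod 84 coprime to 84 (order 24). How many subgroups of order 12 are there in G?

|G| = 24 and 12 | 24, so subgroups of order 12 are possible by Lagrange.
The subgroups of order 12 are: {1, 11, 13, 23, 25, 37, 47, 59, 61, 71, 73, 83}; {1, 5, 11, 17, 19, 23, 25, 31, 37, 41, 55, 71}; {1, 11, 23, 25, 29, 37, 43, 53, 65, 67, 71, 79}; {1, 5, 13, 17, 25, 29, 37, 41, 53, 61, 65, 73}; … (7 in all).
So G has 7 subgroups of order 12.

7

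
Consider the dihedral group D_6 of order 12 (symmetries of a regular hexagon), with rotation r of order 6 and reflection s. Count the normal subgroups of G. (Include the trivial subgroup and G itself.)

G has 16 subgroups. Checking conjugation-invariance by order — order 1: 1/1 normal; order 2: 1/7 normal; order 3: 1/1 normal; order 4: 0/3 normal; order 6: 3/3 normal; order 12: 1/1 normal.
Total normal subgroups: 7.

7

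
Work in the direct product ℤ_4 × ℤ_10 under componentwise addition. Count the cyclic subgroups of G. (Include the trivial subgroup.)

Each element a generates a cyclic subgroup ⟨a⟩; distinct elements may generate the same one (a cyclic group of order d has φ(d) generators).
Cyclic subgroups by order — order 1: 1; order 2: 3; order 4: 2; order 5: 1; order 10: 3; order 20: 2.
Total: 12.

12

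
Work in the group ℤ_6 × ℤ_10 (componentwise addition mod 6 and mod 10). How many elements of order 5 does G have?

An element (a,b) has order lcm(ord(a), ord(b)); count pairs with lcm equal to 5.
Enumerating gives 4 such elements.

4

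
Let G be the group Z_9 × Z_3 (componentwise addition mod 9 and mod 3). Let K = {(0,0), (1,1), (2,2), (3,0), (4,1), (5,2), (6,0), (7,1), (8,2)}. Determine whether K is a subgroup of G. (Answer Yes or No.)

Yes

|K| = 9 divides |G| = 27, consistent with Lagrange.
K contains the identity, every element's inverse is in K, and K is closed under +: it is a subgroup.
In fact K = ⟨(7,1)⟩.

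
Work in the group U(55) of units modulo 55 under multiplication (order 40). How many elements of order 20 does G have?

16

Enumerating element orders in G gives 16 elements of order 20.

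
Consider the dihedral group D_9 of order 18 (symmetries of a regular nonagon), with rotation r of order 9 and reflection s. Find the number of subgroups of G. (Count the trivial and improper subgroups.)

16

|G| = 18, so by Lagrange every subgroup order divides 18. Divisors: 1, 2, 3, 6, 9, 18.
Subgroups by order — order 1: 1; order 2: 9; order 3: 1; order 6: 3; order 9: 1; order 18: 1.
Total: 1 + 9 + 1 + 3 + 1 + 1 = 16.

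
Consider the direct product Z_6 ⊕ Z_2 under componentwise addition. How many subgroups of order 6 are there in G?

3

|G| = 12 and 6 | 12, so subgroups of order 6 are possible by Lagrange.
The subgroups of order 6 are: {(0,0), (0,1), (2,0), (2,1), (4,0), (4,1)}; {(0,0), (1,0), (2,0), (3,0), (4,0), (5,0)}; {(0,0), (1,1), (2,0), (3,1), (4,0), (5,1)}.
So G has 3 subgroups of order 6.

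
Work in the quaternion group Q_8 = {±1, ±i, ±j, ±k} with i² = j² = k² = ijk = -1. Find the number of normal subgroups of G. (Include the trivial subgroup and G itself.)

G has 6 subgroups. Checking conjugation-invariance by order — order 1: 1/1 normal; order 2: 1/1 normal; order 4: 3/3 normal; order 8: 1/1 normal.
Total normal subgroups: 6.

6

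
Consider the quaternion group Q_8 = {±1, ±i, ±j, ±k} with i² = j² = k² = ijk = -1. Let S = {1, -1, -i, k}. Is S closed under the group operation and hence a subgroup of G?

-i ∈ S but its inverse i ∉ S, so S is not a subgroup.

No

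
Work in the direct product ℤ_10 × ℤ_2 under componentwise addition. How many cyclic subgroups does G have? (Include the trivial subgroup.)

8

Each element a generates a cyclic subgroup ⟨a⟩; distinct elements may generate the same one (a cyclic group of order d has φ(d) generators).
Cyclic subgroups by order — order 1: 1; order 2: 3; order 5: 1; order 10: 3.
Total: 8.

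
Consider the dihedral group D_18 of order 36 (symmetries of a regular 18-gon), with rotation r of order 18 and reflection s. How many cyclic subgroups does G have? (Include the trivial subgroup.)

24

Each element a generates a cyclic subgroup ⟨a⟩; distinct elements may generate the same one (a cyclic group of order d has φ(d) generators).
Cyclic subgroups by order — order 1: 1; order 2: 19; order 3: 1; order 6: 1; order 9: 1; order 18: 1.
Total: 24.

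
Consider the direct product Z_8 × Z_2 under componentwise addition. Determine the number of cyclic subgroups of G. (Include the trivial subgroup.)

8

Each element a generates a cyclic subgroup ⟨a⟩; distinct elements may generate the same one (a cyclic group of order d has φ(d) generators).
Cyclic subgroups by order — order 1: 1; order 2: 3; order 4: 2; order 8: 2.
Total: 8.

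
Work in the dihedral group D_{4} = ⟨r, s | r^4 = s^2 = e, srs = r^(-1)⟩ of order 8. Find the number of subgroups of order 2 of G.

5

|G| = 8 and 2 | 8, so subgroups of order 2 are possible by Lagrange.
The subgroups of order 2 are: {e, r^2}; {e, r^2s}; {e, r^3s}; {e, rs}; … (5 in all).
So G has 5 subgroups of order 2.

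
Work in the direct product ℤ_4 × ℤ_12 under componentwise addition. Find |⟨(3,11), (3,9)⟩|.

24

|⟨(3,11)⟩| = 12 and |⟨(3,9)⟩| = 4, so |H| is a multiple of lcm(12, 4) = 12 and divides |G| = 48.
Closing under the operation: H = {(0,0), (0,2), (0,4), (0,6), (0,8), (0,10), (1,1), (1,3), (1,5), (1,7), (1,9), (1,11), (2,0), (2,2), (2,4), (2,6), (2,8), (2,10), (3,1), (3,3), (3,5), (3,7), (3,9), (3,11)}, so |H| = 24.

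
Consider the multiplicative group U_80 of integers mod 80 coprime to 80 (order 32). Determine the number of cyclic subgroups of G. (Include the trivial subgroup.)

20

Group the elements of G by the cyclic subgroup they generate; each cyclic subgroup of order d accounts for φ(d) elements.
Cyclic subgroups by order — order 1: 1; order 2: 7; order 4: 12.
Total: 20.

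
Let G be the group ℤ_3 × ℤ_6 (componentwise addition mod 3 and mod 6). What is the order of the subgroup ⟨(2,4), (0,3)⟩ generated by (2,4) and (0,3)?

6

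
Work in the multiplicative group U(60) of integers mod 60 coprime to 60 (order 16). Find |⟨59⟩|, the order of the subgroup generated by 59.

Compute successive powers of 59 mod 60: 59, 1; 59^2 ≡ 1 (mod 60).
So |⟨59⟩| = 2.

2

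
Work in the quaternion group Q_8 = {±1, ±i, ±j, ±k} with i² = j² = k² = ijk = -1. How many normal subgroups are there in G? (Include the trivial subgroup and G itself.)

6

G has 6 subgroups. Checking conjugation-invariance by order — order 1: 1/1 normal; order 2: 1/1 normal; order 4: 3/3 normal; order 8: 1/1 normal.
Total normal subgroups: 6.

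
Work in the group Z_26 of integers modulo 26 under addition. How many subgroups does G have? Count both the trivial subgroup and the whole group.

Subgroups of the cyclic group Z_26 correspond bijectively to divisors of 26.
Divisors of 26: 1, 2, 13, 26.
So Z_26 has 4 subgroups.

4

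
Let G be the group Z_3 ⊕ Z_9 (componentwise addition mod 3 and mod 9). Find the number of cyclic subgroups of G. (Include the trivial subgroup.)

A cyclic subgroup of order d is generated by each of its φ(d) elements of order d, so the cyclic subgroups of order d number (#elements of order d)/φ(d).
Cyclic subgroups by order — order 1: 1; order 3: 4; order 9: 3.
Total: 8.

8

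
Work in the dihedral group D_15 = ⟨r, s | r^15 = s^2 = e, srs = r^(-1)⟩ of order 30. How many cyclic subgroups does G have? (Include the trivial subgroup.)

19

A cyclic subgroup of order d is generated by each of its φ(d) elements of order d, so the cyclic subgroups of order d number (#elements of order d)/φ(d).
Cyclic subgroups by order — order 1: 1; order 2: 15; order 3: 1; order 5: 1; order 15: 1.
Total: 19.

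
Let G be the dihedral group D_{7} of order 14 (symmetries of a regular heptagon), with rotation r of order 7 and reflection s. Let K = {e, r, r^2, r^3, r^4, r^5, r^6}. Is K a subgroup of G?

|K| = 7 divides |G| = 14, consistent with Lagrange.
K contains the identity, every element's inverse is in K, and K is closed under ·: it is a subgroup.
In fact K = ⟨r^4⟩.

Yes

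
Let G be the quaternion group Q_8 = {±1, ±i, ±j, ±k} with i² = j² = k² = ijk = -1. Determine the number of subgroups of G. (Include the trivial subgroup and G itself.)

6

|G| = 8, so by Lagrange every subgroup order divides 8. Divisors: 1, 2, 4, 8.
Subgroups by order — order 1: 1; order 2: 1; order 4: 3; order 8: 1.
Total: 1 + 1 + 3 + 1 = 6.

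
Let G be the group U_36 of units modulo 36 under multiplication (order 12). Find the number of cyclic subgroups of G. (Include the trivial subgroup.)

8

Group the elements of G by the cyclic subgroup they generate; each cyclic subgroup of order d accounts for φ(d) elements.
Cyclic subgroups by order — order 1: 1; order 2: 3; order 3: 1; order 6: 3.
Total: 8.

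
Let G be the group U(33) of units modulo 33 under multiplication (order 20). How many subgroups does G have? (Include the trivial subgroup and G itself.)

|G| = 20, so by Lagrange every subgroup order divides 20. Divisors: 1, 2, 4, 5, 10, 20.
Subgroups by order — order 1: 1; order 2: 3; order 4: 1; order 5: 1; order 10: 3; order 20: 1.
Total: 1 + 3 + 1 + 1 + 3 + 1 = 10.

10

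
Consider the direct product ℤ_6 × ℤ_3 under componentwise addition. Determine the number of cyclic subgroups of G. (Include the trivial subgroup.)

10

Each element a generates a cyclic subgroup ⟨a⟩; distinct elements may generate the same one (a cyclic group of order d has φ(d) generators).
Cyclic subgroups by order — order 1: 1; order 2: 1; order 3: 4; order 6: 4.
Total: 10.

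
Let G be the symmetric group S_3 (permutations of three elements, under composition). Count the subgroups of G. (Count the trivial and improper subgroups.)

|G| = 6, so by Lagrange every subgroup order divides 6. Divisors: 1, 2, 3, 6.
Subgroups by order — order 1: 1; order 2: 3; order 3: 1; order 6: 1.
Total: 1 + 3 + 1 + 1 = 6.

6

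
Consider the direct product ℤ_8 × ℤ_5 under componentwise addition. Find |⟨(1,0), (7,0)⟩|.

8

|⟨(1,0)⟩| = 8 and |⟨(7,0)⟩| = 8, so |H| is a multiple of lcm(8, 8) = 8 and divides |G| = 40.
Closing under the operation: H = {(0,0), (1,0), (2,0), (3,0), (4,0), (5,0), (6,0), (7,0)}, so |H| = 8.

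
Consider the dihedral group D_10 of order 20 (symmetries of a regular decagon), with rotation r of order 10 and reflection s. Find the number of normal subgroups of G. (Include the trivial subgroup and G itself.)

7

G has 22 subgroups. Checking conjugation-invariance by order — order 1: 1/1 normal; order 2: 1/11 normal; order 4: 0/5 normal; order 5: 1/1 normal; order 10: 3/3 normal; order 20: 1/1 normal.
Total normal subgroups: 7.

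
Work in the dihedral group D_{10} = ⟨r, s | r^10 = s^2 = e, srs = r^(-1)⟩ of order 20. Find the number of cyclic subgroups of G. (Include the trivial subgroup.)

Each element a generates a cyclic subgroup ⟨a⟩; distinct elements may generate the same one (a cyclic group of order d has φ(d) generators).
Cyclic subgroups by order — order 1: 1; order 2: 11; order 5: 1; order 10: 1.
Total: 14.

14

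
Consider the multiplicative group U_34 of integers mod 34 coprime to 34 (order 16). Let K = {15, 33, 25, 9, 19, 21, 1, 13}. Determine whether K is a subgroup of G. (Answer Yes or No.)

Yes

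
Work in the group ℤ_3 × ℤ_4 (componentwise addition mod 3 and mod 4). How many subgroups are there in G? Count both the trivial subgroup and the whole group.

|G| = 12, so by Lagrange every subgroup order divides 12. Divisors: 1, 2, 3, 4, 6, 12.
Subgroups by order — order 1: 1; order 2: 1; order 3: 1; order 4: 1; order 6: 1; order 12: 1.
Total: 1 + 1 + 1 + 1 + 1 + 1 = 6.

6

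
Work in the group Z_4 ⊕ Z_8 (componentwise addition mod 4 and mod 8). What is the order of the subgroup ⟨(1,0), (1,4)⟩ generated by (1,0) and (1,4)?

|⟨(1,0)⟩| = 4 and |⟨(1,4)⟩| = 4, so |H| is a multiple of lcm(4, 4) = 4 and divides |G| = 32.
Closing under the operation: H = {(0,0), (0,4), (1,0), (1,4), (2,0), (2,4), (3,0), (3,4)}, so |H| = 8.

8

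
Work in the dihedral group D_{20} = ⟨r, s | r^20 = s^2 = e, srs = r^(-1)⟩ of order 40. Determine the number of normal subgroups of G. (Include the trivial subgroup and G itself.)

9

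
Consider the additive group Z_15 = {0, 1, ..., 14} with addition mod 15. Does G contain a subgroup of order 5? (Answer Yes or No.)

5 | 15. A subgroup of order 5 is {0, 3, 6, 9, 12}.

Yes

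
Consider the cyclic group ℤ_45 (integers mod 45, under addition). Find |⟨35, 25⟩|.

|⟨35⟩| = 9 and |⟨25⟩| = 9, so |H| is a multiple of lcm(9, 9) = 9 and divides |G| = 45.
Closing under the operation: H = {0, 5, 10, 15, 20, 25, 30, 35, 40}, so |H| = 9.

9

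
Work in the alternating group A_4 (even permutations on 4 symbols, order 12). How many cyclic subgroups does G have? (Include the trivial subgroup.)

8

Each element a generates a cyclic subgroup ⟨a⟩; distinct elements may generate the same one (a cyclic group of order d has φ(d) generators).
Cyclic subgroups by order — order 1: 1; order 2: 3; order 3: 4.
Total: 8.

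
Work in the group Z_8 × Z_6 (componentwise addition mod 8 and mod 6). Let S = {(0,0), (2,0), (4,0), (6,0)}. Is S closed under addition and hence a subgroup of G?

Yes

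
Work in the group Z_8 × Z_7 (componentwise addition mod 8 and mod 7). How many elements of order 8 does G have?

4

An element (a,b) has order lcm(ord(a), ord(b)); count pairs with lcm equal to 8.
Enumerating gives 4 such elements.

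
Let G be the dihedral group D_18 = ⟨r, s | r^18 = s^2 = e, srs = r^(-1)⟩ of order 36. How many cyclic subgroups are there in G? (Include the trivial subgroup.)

A cyclic subgroup of order d is generated by each of its φ(d) elements of order d, so the cyclic subgroups of order d number (#elements of order d)/φ(d).
Cyclic subgroups by order — order 1: 1; order 2: 19; order 3: 1; order 6: 1; order 9: 1; order 18: 1.
Total: 24.

24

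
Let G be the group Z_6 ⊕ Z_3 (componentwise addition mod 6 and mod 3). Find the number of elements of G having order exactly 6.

8

An element (a,b) has order lcm(ord(a), ord(b)); count pairs with lcm equal to 6.
Enumerating gives 8 such elements.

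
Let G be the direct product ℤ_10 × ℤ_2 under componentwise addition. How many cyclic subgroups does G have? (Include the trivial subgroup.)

A cyclic subgroup of order d is generated by each of its φ(d) elements of order d, so the cyclic subgroups of order d number (#elements of order d)/φ(d).
Cyclic subgroups by order — order 1: 1; order 2: 3; order 5: 1; order 10: 3.
Total: 8.

8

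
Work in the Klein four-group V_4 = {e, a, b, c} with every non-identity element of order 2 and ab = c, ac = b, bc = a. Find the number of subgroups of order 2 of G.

3

|G| = 4 and 2 | 4, so subgroups of order 2 are possible by Lagrange.
The subgroups of order 2 are: {e, a}; {e, b}; {e, c}.
So G has 3 subgroups of order 2.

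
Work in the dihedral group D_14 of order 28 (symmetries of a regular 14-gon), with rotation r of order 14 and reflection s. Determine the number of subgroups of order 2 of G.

|G| = 28 and 2 | 28, so subgroups of order 2 are possible by Lagrange.
The subgroups of order 2 are: {e, r^10s}; {e, r^11s}; {e, r^12s}; {e, r^13s}; … (15 in all).
So G has 15 subgroups of order 2.

15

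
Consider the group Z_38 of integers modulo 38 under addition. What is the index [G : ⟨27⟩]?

1

|⟨27⟩| = 38 and |G| = 38.
By Lagrange, [G : H] = |G|/|H| = 38/38 = 1.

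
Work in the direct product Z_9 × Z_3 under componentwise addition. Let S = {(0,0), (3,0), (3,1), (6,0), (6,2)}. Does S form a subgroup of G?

No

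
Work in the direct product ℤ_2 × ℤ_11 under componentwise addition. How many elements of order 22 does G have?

10

An element (a,b) has order lcm(ord(a), ord(b)); count pairs with lcm equal to 22.
Enumerating gives 10 such elements.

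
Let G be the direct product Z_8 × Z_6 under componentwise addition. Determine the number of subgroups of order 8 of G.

|G| = 48 and 8 | 48, so subgroups of order 8 are possible by Lagrange.
The subgroups of order 8 are: {(0,0), (0,3), (2,0), (2,3), (4,0), (4,3), (6,0), (6,3)}; {(0,0), (1,0), (2,0), (3,0), (4,0), (5,0), (6,0), (7,0)}; {(0,0), (1,3), (2,0), (3,3), (4,0), (5,3), (6,0), (7,3)}.
So G has 3 subgroups of order 8.

3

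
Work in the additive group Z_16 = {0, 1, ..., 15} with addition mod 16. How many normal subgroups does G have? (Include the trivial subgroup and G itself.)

G is abelian, so every subgroup is normal.
G has 5 subgroups in total, hence 5 normal subgroups.

5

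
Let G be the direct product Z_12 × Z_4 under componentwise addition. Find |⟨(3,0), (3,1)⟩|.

|⟨(3,0)⟩| = 4 and |⟨(3,1)⟩| = 4, so |H| is a multiple of lcm(4, 4) = 4 and divides |G| = 48.
Closing under the operation: H = {(0,0), (0,1), (0,2), (0,3), (3,0), (3,1), (3,2), (3,3), (6,0), (6,1), (6,2), (6,3), (9,0), (9,1), (9,2), (9,3)}, so |H| = 16.

16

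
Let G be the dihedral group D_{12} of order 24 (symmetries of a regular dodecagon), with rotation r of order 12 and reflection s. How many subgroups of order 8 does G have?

|G| = 24 and 8 | 24, so subgroups of order 8 are possible by Lagrange.
The subgroups of order 8 are: {e, r^3, r^6, r^9, rs, r^4s, r^7s, r^10s}; {e, r^3, r^6, r^9, r^2s, r^5s, r^8s, r^11s}; {e, r^3, r^6, r^9, s, r^3s, r^6s, r^9s}.
So G has 3 subgroups of order 8.

3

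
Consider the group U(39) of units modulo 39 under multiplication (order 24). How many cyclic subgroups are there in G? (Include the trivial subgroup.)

A cyclic subgroup of order d is generated by each of its φ(d) elements of order d, so the cyclic subgroups of order d number (#elements of order d)/φ(d).
Cyclic subgroups by order — order 1: 1; order 2: 3; order 3: 1; order 4: 2; order 6: 3; order 12: 2.
Total: 12.

12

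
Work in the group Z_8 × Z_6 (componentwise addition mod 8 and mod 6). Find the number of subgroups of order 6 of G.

3

|G| = 48 and 6 | 48, so subgroups of order 6 are possible by Lagrange.
The subgroups of order 6 are: {(0,0), (0,1), (0,2), (0,3), (0,4), (0,5)}; {(0,0), (0,2), (0,4), (4,0), (4,2), (4,4)}; {(0,0), (0,2), (0,4), (4,1), (4,3), (4,5)}.
So G has 3 subgroups of order 6.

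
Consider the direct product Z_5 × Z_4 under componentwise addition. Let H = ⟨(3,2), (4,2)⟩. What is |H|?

10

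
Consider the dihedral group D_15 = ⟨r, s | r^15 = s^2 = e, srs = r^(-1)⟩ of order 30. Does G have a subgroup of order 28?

No

28 does not divide |G| = 30, so by Lagrange no subgroup of order 28 exists.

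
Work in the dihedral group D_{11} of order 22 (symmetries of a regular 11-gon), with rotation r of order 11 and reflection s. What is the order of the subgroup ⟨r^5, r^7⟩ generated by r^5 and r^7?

|⟨r^5⟩| = 11 and |⟨r^7⟩| = 11, so |H| is a multiple of lcm(11, 11) = 11 and divides |G| = 22.
Closing under the operation: H = {e, r, r^2, r^3, r^4, r^5, r^6, r^7, r^8, r^9, r^10}, so |H| = 11.

11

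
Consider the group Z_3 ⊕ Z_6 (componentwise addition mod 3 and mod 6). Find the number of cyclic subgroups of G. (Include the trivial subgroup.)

10

A cyclic subgroup of order d is generated by each of its φ(d) elements of order d, so the cyclic subgroups of order d number (#elements of order d)/φ(d).
Cyclic subgroups by order — order 1: 1; order 2: 1; order 3: 4; order 6: 4.
Total: 10.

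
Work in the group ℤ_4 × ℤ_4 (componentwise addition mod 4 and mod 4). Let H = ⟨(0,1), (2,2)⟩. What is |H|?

8

|⟨(0,1)⟩| = 4 and |⟨(2,2)⟩| = 2, so |H| is a multiple of lcm(4, 2) = 4 and divides |G| = 16.
Closing under the operation: H = {(0,0), (0,1), (0,2), (0,3), (2,0), (2,1), (2,2), (2,3)}, so |H| = 8.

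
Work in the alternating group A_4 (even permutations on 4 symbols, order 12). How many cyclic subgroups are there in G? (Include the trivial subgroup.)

Each element a generates a cyclic subgroup ⟨a⟩; distinct elements may generate the same one (a cyclic group of order d has φ(d) generators).
Cyclic subgroups by order — order 1: 1; order 2: 3; order 3: 4.
Total: 8.

8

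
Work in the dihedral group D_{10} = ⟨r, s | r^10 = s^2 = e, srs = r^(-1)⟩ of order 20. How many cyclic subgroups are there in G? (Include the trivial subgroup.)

14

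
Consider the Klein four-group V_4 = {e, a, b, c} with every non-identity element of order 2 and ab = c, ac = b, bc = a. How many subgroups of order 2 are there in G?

3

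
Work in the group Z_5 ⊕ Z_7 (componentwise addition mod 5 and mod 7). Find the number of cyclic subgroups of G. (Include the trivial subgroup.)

4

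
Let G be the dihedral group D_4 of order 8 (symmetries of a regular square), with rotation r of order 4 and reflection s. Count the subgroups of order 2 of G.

5

|G| = 8 and 2 | 8, so subgroups of order 2 are possible by Lagrange.
The subgroups of order 2 are: {e, r^2}; {e, r^2s}; {e, r^3s}; {e, rs}; … (5 in all).
So G has 5 subgroups of order 2.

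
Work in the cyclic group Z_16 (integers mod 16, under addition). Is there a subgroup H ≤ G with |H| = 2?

Yes

2 | 16. A subgroup of order 2 is {0, 8}.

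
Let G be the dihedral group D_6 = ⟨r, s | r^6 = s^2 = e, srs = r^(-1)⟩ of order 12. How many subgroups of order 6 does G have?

|G| = 12 and 6 | 12, so subgroups of order 6 are possible by Lagrange.
The subgroups of order 6 are: {e, r, r^2, r^3, r^4, r^5}; {e, r^2, r^4, s, r^2s, r^4s}; {e, r^2, r^4, rs, r^3s, r^5s}.
So G has 3 subgroups of order 6.

3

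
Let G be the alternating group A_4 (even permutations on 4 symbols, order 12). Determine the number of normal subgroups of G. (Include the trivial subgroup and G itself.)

G has 10 subgroups. Checking conjugation-invariance by order — order 1: 1/1 normal; order 2: 0/3 normal; order 3: 0/4 normal; order 4: 1/1 normal; order 12: 1/1 normal.
Total normal subgroups: 3.

3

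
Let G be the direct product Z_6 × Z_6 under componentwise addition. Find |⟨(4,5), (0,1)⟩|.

|⟨(4,5)⟩| = 6 and |⟨(0,1)⟩| = 6, so |H| is a multiple of lcm(6, 6) = 6 and divides |G| = 36.
Closing under the operation: H = {(0,0), (0,1), (0,2), (0,3), (0,4), (0,5), (2,0), (2,1), (2,2), (2,3), (2,4), (2,5), (4,0), (4,1), (4,2), (4,3), (4,4), (4,5)}, so |H| = 18.

18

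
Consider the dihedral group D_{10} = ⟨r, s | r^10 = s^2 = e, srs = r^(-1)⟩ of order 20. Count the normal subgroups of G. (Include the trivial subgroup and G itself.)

G has 22 subgroups. Checking conjugation-invariance by order — order 1: 1/1 normal; order 2: 1/11 normal; order 4: 0/5 normal; order 5: 1/1 normal; order 10: 3/3 normal; order 20: 1/1 normal.
Total normal subgroups: 7.

7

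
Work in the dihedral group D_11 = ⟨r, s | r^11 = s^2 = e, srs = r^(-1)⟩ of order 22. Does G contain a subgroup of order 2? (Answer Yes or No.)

Yes

2 | 22. A subgroup of order 2 is {e, r^10s}.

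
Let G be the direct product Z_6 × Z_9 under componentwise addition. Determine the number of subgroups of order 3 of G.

4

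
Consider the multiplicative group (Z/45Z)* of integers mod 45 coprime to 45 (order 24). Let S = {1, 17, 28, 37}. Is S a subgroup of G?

No

17 ∈ S but its inverse 8 ∉ S, so S is not a subgroup.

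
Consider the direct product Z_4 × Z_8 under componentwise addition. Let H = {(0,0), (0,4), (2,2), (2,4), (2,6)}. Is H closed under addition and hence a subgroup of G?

|H| = 5 does not divide |G| = 32, so by Lagrange H is not a subgroup.

No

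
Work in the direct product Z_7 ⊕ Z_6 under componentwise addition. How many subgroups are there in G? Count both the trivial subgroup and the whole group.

8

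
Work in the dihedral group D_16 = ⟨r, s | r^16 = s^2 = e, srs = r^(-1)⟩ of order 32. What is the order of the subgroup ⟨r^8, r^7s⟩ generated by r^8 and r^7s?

4

|⟨r^8⟩| = 2 and |⟨r^7s⟩| = 2, so |H| is a multiple of lcm(2, 2) = 2 and divides |G| = 32.
Closing under the operation: H = {e, r^8, r^7s, r^15s}, so |H| = 4.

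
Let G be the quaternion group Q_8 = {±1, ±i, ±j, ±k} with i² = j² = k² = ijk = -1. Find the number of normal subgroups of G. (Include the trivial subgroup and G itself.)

G has 6 subgroups. Checking conjugation-invariance by order — order 1: 1/1 normal; order 2: 1/1 normal; order 4: 3/3 normal; order 8: 1/1 normal.
Total normal subgroups: 6.

6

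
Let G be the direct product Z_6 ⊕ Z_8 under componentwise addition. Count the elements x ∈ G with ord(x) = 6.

An element (a,b) has order lcm(ord(a), ord(b)); count pairs with lcm equal to 6.
Enumerating gives 6 such elements.

6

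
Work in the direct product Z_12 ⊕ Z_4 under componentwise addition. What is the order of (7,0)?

12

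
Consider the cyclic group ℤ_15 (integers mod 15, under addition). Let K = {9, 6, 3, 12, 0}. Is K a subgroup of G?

Yes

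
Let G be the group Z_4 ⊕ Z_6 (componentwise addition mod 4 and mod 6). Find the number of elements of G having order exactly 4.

4

An element (a,b) has order lcm(ord(a), ord(b)); count pairs with lcm equal to 4.
Enumerating gives 4 such elements.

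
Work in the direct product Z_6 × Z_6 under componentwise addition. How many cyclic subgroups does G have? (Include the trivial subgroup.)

Group the elements of G by the cyclic subgroup they generate; each cyclic subgroup of order d accounts for φ(d) elements.
Cyclic subgroups by order — order 1: 1; order 2: 3; order 3: 4; order 6: 12.
Total: 20.

20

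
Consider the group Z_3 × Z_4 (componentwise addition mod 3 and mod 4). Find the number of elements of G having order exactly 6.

An element (a,b) has order lcm(ord(a), ord(b)); count pairs with lcm equal to 6.
Enumerating gives 2 such elements.

2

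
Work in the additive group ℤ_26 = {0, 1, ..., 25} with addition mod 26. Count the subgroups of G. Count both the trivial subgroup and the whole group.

4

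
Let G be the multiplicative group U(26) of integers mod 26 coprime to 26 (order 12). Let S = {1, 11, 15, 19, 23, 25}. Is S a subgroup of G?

23 ∈ S but its inverse 17 ∉ S, so S is not a subgroup.

No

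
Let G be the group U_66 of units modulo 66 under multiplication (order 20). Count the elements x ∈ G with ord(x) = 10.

12

Enumerating element orders in G gives 12 elements of order 10.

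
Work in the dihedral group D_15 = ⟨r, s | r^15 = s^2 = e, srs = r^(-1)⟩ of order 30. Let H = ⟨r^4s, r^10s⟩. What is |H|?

10

|⟨r^4s⟩| = 2 and |⟨r^10s⟩| = 2, so |H| is a multiple of lcm(2, 2) = 2 and divides |G| = 30.
Closing under the operation: H = {e, r^3, r^6, r^9, r^12, rs, r^4s, r^7s, r^10s, r^13s}, so |H| = 10.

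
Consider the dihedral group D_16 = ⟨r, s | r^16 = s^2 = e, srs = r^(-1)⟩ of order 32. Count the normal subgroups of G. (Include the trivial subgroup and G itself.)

8

G has 36 subgroups. Checking conjugation-invariance by order — order 1: 1/1 normal; order 2: 1/17 normal; order 4: 1/9 normal; order 8: 1/5 normal; order 16: 3/3 normal; order 32: 1/1 normal.
Total normal subgroups: 8.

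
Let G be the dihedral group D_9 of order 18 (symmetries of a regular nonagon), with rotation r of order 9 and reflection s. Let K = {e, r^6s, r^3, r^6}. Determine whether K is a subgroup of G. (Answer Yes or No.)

|K| = 4 does not divide |G| = 18, so by Lagrange K is not a subgroup.

No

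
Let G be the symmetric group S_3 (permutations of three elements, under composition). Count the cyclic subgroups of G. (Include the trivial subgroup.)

Group the elements of G by the cyclic subgroup they generate; each cyclic subgroup of order d accounts for φ(d) elements.
Cyclic subgroups by order — order 1: 1; order 2: 3; order 3: 1.
Total: 5.

5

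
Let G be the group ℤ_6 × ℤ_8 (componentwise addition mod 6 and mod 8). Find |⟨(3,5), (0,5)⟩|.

|⟨(3,5)⟩| = 8 and |⟨(0,5)⟩| = 8, so |H| is a multiple of lcm(8, 8) = 8 and divides |G| = 48.
Closing under the operation: H = {(0,0), (0,1), (0,2), (0,3), (0,4), (0,5), (0,6), (0,7), (3,0), (3,1), (3,2), (3,3), (3,4), (3,5), (3,6), (3,7)}, so |H| = 16.

16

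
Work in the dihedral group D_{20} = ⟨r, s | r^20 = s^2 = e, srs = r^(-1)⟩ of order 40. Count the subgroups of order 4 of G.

11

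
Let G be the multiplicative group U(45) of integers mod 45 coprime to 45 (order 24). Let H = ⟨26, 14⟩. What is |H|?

|⟨26⟩| = 2 and |⟨14⟩| = 6, so |H| is a multiple of lcm(2, 6) = 6 and divides |G| = 24.
Closing under the operation: H = {1, 4, 11, 14, 16, 19, 26, 29, 31, 34, 41, 44}, so |H| = 12.

12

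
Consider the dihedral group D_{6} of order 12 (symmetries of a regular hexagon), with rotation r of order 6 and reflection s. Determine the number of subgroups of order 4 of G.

3

|G| = 12 and 4 | 12, so subgroups of order 4 are possible by Lagrange.
The subgroups of order 4 are: {e, r^3, r^2s, r^5s}; {e, r^3, s, r^3s}; {e, r^3, rs, r^4s}.
So G has 3 subgroups of order 4.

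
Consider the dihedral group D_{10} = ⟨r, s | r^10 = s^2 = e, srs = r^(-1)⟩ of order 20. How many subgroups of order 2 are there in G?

11

|G| = 20 and 2 | 20, so subgroups of order 2 are possible by Lagrange.
The subgroups of order 2 are: {e, r^2s}; {e, r^3s}; {e, r^4s}; {e, r^5}; … (11 in all).
So G has 11 subgroups of order 2.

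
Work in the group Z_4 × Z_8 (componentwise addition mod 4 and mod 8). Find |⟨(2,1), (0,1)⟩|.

16

|⟨(2,1)⟩| = 8 and |⟨(0,1)⟩| = 8, so |H| is a multiple of lcm(8, 8) = 8 and divides |G| = 32.
Closing under the operation: H = {(0,0), (0,1), (0,2), (0,3), (0,4), (0,5), (0,6), (0,7), (2,0), (2,1), (2,2), (2,3), (2,4), (2,5), (2,6), (2,7)}, so |H| = 16.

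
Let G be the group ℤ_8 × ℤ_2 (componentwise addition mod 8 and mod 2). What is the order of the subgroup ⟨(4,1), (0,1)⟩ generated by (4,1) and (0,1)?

|⟨(4,1)⟩| = 2 and |⟨(0,1)⟩| = 2, so |H| is a multiple of lcm(2, 2) = 2 and divides |G| = 16.
Closing under the operation: H = {(0,0), (0,1), (4,0), (4,1)}, so |H| = 4.

4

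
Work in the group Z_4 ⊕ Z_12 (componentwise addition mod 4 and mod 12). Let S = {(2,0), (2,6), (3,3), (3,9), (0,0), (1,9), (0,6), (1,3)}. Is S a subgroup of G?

Yes

|S| = 8 divides |G| = 48, consistent with Lagrange.
S contains the identity, every element's inverse is in S, and S is closed under +: it is a subgroup.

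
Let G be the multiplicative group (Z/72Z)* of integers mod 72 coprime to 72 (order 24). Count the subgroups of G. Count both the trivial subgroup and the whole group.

32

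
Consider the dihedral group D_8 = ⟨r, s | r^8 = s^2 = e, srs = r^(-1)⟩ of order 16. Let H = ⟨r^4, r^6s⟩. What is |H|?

4

|⟨r^4⟩| = 2 and |⟨r^6s⟩| = 2, so |H| is a multiple of lcm(2, 2) = 2 and divides |G| = 16.
Closing under the operation: H = {e, r^4, r^2s, r^6s}, so |H| = 4.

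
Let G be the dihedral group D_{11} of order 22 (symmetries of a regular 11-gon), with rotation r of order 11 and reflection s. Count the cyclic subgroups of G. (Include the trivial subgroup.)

13

Group the elements of G by the cyclic subgroup they generate; each cyclic subgroup of order d accounts for φ(d) elements.
Cyclic subgroups by order — order 1: 1; order 2: 11; order 11: 1.
Total: 13.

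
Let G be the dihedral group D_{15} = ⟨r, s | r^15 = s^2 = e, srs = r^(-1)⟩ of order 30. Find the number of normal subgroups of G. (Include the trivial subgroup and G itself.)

G has 28 subgroups. Checking conjugation-invariance by order — order 1: 1/1 normal; order 2: 0/15 normal; order 3: 1/1 normal; order 5: 1/1 normal; order 6: 0/5 normal; order 10: 0/3 normal; order 15: 1/1 normal; order 30: 1/1 normal.
Total normal subgroups: 5.

5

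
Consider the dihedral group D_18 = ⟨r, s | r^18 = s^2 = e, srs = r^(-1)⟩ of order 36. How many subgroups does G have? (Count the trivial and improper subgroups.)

|G| = 36, so by Lagrange every subgroup order divides 36. Divisors: 1, 2, 3, 4, 6, 9, 12, 18, 36.
Subgroups by order — order 1: 1; order 2: 19; order 3: 1; order 4: 9; order 6: 7; order 9: 1; order 12: 3; order 18: 3; order 36: 1.
Total: 1 + 19 + 1 + 9 + 7 + 1 + 3 + 3 + 1 = 45.

45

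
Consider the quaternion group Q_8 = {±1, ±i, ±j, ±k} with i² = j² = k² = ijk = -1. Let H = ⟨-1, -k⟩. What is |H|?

|⟨-1⟩| = 2 and |⟨-k⟩| = 4, so |H| is a multiple of lcm(2, 4) = 4 and divides |G| = 8.
Closing under the operation: H = {1, -1, k, -k}, so |H| = 4.

4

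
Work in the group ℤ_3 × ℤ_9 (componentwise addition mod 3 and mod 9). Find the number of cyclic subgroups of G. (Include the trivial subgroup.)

Each element a generates a cyclic subgroup ⟨a⟩; distinct elements may generate the same one (a cyclic group of order d has φ(d) generators).
Cyclic subgroups by order — order 1: 1; order 3: 4; order 9: 3.
Total: 8.

8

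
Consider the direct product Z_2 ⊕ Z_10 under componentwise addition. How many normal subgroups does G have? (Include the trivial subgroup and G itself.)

G is abelian, so every subgroup is normal.
G has 10 subgroups in total, hence 10 normal subgroups.

10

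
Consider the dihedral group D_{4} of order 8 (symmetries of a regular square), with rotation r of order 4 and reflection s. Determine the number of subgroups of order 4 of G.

3

|G| = 8 and 4 | 8, so subgroups of order 4 are possible by Lagrange.
The subgroups of order 4 are: {e, r, r^2, r^3}; {e, r^2, s, r^2s}; {e, r^2, rs, r^3s}.
So G has 3 subgroups of order 4.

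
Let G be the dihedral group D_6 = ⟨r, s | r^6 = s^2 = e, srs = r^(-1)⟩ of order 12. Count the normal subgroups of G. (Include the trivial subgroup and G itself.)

G has 16 subgroups. Checking conjugation-invariance by order — order 1: 1/1 normal; order 2: 1/7 normal; order 3: 1/1 normal; order 4: 0/3 normal; order 6: 3/3 normal; order 12: 1/1 normal.
Total normal subgroups: 7.

7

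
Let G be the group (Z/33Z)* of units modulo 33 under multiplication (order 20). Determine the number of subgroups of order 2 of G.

3

|G| = 20 and 2 | 20, so subgroups of order 2 are possible by Lagrange.
The subgroups of order 2 are: {1, 10}; {1, 23}; {1, 32}.
So G has 3 subgroups of order 2.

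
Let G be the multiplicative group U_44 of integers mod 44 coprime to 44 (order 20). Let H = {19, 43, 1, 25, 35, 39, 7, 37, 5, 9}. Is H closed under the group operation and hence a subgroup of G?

Yes

|H| = 10 divides |G| = 20, consistent with Lagrange.
H contains the identity, every element's inverse is in H, and H is closed under ·: it is a subgroup.
In fact H = ⟨35⟩.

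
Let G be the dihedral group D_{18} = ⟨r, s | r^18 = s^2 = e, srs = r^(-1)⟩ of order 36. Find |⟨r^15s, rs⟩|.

18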